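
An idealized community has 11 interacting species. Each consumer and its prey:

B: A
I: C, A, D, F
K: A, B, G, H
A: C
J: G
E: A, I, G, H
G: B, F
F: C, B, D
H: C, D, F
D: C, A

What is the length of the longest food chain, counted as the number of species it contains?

6 species

One longest chain: C → A → B → F → G → K.
It has 6 species and 5 links.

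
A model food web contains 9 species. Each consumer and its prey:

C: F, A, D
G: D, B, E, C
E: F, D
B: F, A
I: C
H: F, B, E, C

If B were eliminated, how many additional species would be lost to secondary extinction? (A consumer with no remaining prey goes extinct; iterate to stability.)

0

Remove B.
Every predator of it retains at least one other prey: G still has D, E, C; H still has F, E, C.
No consumer loses all prey, so no secondary extinctions occur.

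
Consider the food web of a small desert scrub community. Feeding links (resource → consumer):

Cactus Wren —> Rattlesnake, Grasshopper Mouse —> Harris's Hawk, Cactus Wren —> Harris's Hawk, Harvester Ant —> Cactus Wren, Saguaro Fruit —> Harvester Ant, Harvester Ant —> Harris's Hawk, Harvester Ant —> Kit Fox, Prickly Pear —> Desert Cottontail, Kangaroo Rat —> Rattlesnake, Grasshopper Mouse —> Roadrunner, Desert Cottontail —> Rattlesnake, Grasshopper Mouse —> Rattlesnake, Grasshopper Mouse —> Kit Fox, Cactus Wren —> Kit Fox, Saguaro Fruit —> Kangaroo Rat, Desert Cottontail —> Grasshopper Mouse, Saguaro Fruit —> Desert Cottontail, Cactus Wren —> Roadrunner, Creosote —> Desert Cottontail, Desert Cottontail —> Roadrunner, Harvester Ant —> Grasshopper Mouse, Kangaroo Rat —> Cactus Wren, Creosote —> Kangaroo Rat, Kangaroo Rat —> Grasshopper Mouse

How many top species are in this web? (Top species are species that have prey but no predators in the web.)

4

Top species (has prey, but nothing eats it): Kit Fox, Harris's Hawk, Rattlesnake, Roadrunner.
Count: 4.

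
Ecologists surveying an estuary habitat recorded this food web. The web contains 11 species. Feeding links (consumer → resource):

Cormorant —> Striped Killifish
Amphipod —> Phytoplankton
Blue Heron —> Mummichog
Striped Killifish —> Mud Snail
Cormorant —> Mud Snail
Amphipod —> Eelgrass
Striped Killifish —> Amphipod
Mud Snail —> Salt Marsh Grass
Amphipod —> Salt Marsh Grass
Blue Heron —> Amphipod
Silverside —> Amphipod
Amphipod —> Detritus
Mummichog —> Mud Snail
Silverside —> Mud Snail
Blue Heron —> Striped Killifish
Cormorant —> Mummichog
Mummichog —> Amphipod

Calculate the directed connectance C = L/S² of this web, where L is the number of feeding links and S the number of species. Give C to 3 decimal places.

C = 0.140

The web has S = 11 species and L = 17 feeding links.
C = L / S² = 17 / 121 = 0.1405 ≈ 0.140.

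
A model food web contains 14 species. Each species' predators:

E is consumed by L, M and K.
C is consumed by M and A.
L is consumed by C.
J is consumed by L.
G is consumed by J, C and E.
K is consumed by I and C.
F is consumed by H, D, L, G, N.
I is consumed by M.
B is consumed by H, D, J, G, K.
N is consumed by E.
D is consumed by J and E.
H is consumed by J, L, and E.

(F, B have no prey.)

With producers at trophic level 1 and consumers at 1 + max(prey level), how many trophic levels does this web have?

6

Producers (level 1): F, B.
F → D → E → K → C → A gives A level 6.
No species has a prey at level 6, so no species reaches level 7.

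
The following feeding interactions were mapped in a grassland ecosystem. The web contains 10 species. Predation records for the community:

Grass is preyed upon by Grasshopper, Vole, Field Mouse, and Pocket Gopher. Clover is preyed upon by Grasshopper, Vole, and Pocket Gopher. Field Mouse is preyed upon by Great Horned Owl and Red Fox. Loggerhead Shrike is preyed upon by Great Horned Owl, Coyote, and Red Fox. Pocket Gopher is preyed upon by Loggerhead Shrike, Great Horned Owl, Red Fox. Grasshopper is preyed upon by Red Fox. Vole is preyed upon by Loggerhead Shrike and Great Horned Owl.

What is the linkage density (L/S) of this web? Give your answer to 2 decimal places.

There are L = 18 links among S = 10 species.
L/S = 18/10 = 1.8000 ≈ 1.80.

L/S = 1.80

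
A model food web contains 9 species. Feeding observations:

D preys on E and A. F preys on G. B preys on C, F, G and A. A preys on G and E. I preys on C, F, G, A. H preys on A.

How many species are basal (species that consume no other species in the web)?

3

Basal species (no prey listed): G, C, E.
Count: 3.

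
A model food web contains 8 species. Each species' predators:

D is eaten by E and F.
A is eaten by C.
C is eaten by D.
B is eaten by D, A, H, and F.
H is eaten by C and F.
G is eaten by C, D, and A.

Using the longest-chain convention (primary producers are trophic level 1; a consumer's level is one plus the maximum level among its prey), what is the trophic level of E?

Trophic level 5

B is a producer → level 1.
A eats B (level 1); other prey at levels: G 1 → level 2.
C eats A (level 2); other prey at levels: G 1, H 2 → level 3.
D eats C (level 3); other prey at levels: B 1, G 1 → level 4.
E eats D → level 5.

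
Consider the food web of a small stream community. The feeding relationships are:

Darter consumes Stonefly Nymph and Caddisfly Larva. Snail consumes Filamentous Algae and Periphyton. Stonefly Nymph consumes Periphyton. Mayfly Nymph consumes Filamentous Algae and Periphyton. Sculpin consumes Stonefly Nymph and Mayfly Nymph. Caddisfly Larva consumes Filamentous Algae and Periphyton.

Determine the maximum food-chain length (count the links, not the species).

2 links

One longest chain: Periphyton → Stonefly Nymph → Darter.
It has 3 species and 2 links.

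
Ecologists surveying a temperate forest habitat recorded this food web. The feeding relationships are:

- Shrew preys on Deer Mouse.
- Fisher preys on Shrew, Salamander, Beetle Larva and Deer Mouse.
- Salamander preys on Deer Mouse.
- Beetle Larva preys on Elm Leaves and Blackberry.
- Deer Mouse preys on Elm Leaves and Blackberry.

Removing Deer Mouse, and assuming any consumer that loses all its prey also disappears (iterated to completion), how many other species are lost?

2

Remove Deer Mouse.
Round 1: Salamander (all prey gone), Shrew (all prey gone) → extinct.
No further losses. Total secondary extinctions: 2.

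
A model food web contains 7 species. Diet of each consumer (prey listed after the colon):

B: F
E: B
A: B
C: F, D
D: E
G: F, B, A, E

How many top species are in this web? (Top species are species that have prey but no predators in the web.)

2

Top species (has prey, but nothing eats it): G, C.
Count: 2.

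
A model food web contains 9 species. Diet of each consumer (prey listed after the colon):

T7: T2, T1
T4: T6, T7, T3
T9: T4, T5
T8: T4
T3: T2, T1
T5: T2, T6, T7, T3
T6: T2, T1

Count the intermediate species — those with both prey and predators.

5

Intermediate species (has both prey and predators): T6, T7, T3, T4, T5.
Count: 5.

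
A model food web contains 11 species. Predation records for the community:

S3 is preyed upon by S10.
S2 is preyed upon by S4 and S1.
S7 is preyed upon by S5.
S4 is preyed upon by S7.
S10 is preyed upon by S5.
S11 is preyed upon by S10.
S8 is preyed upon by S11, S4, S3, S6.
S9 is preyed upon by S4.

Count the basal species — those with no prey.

3

Basal species (no prey listed): S2, S9, S8.
Count: 3.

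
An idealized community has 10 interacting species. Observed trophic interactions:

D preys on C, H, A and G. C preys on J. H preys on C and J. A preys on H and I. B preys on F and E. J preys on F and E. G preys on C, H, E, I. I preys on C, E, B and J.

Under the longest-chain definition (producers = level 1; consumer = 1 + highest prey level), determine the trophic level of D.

E is a producer → level 1.
J eats E (level 1); other prey at levels: F 1 → level 2.
C eats J → level 3.
I eats C (level 3); other prey at levels: E 1, J 2, B 2 → level 4.
G eats I (level 4); other prey at levels: E 1, C 3, H 4 → level 5.
D eats G (level 5); other prey at levels: C 3, H 4, A 5 → level 6.

Trophic level 6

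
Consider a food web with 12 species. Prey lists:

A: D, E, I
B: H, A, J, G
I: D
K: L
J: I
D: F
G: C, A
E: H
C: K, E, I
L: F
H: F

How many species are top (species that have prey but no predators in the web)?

Top species (has prey, but nothing eats it): B.
Count: 1.

1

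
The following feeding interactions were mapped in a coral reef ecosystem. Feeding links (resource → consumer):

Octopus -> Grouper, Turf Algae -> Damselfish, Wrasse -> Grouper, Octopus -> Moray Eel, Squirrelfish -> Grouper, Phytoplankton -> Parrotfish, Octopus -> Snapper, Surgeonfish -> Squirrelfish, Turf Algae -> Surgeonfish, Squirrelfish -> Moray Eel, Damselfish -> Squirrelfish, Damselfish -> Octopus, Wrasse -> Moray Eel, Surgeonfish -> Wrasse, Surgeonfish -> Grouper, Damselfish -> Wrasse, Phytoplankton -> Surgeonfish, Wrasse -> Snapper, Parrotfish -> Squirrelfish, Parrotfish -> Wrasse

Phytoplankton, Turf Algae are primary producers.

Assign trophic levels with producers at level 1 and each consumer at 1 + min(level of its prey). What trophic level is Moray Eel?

Trophic level 4

Phytoplankton is a producer → level 1.
Surgeonfish eats Phytoplankton → level 2.
Wrasse eats Surgeonfish → level 3.
Moray Eel eats Wrasse → level 4.
No prey of Moray Eel is below level 3, so 4 is the minimum.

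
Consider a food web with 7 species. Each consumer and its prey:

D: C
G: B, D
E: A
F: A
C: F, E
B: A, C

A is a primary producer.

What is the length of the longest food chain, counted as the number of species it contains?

5 species

One longest chain: A → F → C → B → G.
It has 5 species and 4 links.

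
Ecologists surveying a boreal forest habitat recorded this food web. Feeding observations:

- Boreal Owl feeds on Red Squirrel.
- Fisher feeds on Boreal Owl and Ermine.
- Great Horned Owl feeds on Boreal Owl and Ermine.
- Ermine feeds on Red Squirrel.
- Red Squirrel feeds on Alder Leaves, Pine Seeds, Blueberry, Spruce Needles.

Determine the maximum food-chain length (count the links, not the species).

3 links

One longest chain: Alder Leaves → Red Squirrel → Ermine → Fisher.
It has 4 species and 3 links.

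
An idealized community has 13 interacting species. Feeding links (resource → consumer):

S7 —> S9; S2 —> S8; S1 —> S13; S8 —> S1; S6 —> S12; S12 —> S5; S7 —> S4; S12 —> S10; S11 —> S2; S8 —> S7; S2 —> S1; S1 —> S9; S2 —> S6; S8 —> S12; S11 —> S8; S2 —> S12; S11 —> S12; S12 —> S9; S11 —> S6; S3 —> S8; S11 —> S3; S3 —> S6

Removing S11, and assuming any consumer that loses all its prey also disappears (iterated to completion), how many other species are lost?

Remove S11.
Round 1: S3 (all prey gone), S2 (all prey gone) → extinct.
Round 2: S8 (all prey gone), S6 (all prey gone) → extinct.
Round 3: S1 (all prey gone), S12 (all prey gone), S7 (all prey gone) → extinct.
Round 4: S13 (all prey gone), S10 (all prey gone), S9 (all prey gone), S5 (all prey gone), S4 (all prey gone) → extinct.
No further losses. Total secondary extinctions: 12.

12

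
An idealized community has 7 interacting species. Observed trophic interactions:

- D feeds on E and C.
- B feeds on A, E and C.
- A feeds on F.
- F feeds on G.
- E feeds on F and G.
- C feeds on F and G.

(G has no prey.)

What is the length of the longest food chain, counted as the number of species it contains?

One longest chain: G → F → E → D.
It has 4 species and 3 links.

4 species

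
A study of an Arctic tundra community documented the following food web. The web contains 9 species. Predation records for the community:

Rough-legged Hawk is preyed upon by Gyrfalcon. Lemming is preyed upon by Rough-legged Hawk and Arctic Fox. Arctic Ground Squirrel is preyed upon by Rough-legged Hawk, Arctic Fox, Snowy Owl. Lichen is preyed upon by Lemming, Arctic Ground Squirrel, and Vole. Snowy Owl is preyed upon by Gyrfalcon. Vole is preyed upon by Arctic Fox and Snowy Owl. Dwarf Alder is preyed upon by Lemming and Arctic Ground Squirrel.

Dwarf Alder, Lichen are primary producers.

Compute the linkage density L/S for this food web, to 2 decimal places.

There are L = 14 links among S = 9 species.
L/S = 14/9 = 1.5556 ≈ 1.56.

L/S = 1.56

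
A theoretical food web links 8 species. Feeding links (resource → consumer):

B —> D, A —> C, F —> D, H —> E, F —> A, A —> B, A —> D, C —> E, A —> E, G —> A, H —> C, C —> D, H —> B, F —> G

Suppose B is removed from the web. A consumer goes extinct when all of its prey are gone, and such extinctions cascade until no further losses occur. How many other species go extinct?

Remove B.
Every predator of it retains at least one other prey: D still has F, A, C.
No consumer loses all prey, so no secondary extinctions occur.

0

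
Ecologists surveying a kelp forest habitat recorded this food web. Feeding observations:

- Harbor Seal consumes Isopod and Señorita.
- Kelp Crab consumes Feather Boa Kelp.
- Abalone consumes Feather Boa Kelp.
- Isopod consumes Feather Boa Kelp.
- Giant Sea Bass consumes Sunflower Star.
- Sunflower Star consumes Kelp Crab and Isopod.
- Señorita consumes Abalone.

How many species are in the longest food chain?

One longest chain: Feather Boa Kelp → Isopod → Sunflower Star → Giant Sea Bass.
It has 4 species and 3 links.

4 species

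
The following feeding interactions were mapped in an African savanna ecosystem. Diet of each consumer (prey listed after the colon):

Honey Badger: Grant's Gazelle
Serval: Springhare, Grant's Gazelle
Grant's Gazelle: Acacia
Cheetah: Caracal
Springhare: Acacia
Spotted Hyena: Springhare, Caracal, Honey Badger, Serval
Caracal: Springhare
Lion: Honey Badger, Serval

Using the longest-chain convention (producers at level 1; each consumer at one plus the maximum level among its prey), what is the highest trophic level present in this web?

4

Producers (level 1): Acacia.
Acacia → Grant's Gazelle → Honey Badger → Lion gives Lion level 4.
No species has a prey at level 4, so no species reaches level 5.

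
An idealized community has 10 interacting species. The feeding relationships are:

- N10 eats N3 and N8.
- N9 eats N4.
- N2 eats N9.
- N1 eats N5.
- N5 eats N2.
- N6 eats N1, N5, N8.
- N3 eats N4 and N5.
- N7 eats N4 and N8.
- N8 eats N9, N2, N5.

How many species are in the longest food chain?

One longest chain: N4 → N9 → N2 → N5 → N8 → N7.
It has 6 species and 5 links.

6 species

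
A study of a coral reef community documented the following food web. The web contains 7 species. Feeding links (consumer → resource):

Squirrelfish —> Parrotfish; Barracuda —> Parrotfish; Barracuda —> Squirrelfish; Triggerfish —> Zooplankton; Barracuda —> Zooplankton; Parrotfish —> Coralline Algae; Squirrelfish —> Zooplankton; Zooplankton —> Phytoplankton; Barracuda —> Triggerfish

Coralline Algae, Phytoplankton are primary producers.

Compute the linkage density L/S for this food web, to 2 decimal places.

L/S = 1.29

There are L = 9 links among S = 7 species.
L/S = 9/7 = 1.2857 ≈ 1.29.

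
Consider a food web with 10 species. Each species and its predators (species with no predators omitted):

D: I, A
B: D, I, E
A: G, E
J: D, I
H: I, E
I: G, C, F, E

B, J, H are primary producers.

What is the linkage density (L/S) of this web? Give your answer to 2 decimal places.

L/S = 1.50

There are L = 15 links among S = 10 species.
L/S = 15/10 = 1.5000 ≈ 1.50.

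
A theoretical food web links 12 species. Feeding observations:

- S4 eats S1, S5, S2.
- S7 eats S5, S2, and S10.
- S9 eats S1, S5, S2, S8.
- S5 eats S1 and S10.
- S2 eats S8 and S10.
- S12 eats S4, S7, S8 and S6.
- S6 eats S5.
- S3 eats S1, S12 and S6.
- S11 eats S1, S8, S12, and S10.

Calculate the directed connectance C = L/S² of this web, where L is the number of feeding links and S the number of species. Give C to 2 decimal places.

The web has S = 12 species and L = 26 feeding links.
C = L / S² = 26 / 144 = 0.1806 ≈ 0.18.

C = 0.18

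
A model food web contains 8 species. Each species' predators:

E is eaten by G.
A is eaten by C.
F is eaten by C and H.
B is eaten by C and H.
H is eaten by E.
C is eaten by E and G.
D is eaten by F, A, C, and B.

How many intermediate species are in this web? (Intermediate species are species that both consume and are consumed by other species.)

6

Intermediate species (has both prey and predators): B, F, A, H, C, E.
Count: 6.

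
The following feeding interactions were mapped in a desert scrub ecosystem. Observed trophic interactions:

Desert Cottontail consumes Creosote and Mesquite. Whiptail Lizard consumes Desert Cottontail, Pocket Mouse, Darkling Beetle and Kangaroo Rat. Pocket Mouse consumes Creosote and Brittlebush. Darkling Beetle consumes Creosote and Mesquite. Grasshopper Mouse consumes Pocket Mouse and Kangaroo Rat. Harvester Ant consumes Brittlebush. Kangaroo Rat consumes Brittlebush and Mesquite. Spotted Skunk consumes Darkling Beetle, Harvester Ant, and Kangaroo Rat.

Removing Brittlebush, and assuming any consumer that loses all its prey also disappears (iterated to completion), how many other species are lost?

1

Remove Brittlebush.
Round 1: Harvester Ant (all prey gone) → extinct.
No further losses. Total secondary extinctions: 1.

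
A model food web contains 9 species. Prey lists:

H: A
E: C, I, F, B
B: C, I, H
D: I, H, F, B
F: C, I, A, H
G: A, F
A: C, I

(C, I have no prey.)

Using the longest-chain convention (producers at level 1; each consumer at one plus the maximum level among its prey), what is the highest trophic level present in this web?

5

Producers (level 1): C, I.
C → A → H → F → G gives G level 5.
No species has a prey at level 5, so no species reaches level 6.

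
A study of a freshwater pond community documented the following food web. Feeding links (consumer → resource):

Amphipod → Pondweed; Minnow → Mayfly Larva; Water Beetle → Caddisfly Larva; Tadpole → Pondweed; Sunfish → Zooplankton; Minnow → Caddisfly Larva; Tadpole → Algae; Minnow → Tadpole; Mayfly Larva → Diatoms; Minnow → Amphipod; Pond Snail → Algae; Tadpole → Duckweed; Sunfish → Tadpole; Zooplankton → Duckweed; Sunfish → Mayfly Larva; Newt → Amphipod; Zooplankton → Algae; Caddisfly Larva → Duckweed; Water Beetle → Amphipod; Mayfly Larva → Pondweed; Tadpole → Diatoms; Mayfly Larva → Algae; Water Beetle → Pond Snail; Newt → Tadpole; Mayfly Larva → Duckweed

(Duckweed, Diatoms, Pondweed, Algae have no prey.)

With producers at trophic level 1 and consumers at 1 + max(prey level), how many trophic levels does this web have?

Producers (level 1): Duckweed, Diatoms, Pondweed, Algae.
Duckweed → Tadpole → Sunfish gives Sunfish level 3.
No species has a prey at level 3, so no species reaches level 4.

3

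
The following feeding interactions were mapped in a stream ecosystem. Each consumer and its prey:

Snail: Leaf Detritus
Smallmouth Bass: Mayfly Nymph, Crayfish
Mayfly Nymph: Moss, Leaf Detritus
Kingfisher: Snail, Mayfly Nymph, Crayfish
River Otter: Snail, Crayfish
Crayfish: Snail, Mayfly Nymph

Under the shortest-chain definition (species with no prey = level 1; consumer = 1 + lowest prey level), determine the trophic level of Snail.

Leaf Detritus has no prey (basal) → level 1.
Snail eats Leaf Detritus → level 2.

Trophic level 2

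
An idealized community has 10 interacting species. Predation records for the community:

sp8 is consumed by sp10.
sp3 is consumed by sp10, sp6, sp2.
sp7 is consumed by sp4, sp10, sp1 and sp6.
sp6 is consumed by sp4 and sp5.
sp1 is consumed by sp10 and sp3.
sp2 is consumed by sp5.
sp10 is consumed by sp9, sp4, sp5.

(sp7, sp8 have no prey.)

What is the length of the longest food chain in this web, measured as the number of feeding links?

4 links

One longest chain: sp7 → sp1 → sp3 → sp2 → sp5.
It has 5 species and 4 links.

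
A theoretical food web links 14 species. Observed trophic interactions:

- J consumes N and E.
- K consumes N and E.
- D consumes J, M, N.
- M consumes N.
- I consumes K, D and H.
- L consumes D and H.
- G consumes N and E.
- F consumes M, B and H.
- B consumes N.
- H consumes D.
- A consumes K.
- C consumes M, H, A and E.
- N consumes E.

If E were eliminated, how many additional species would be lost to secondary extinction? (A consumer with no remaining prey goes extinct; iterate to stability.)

Remove E.
Round 1: N (all prey gone) → extinct.
Round 2: G (all prey gone), K (all prey gone), B (all prey gone), J (all prey gone), M (all prey gone) → extinct.
Round 3: A (all prey gone), D (all prey gone) → extinct.
Round 4: H (all prey gone) → extinct.
Round 5: I (all prey gone), C (all prey gone), F (all prey gone), L (all prey gone) → extinct.
No further losses. Total secondary extinctions: 13.

13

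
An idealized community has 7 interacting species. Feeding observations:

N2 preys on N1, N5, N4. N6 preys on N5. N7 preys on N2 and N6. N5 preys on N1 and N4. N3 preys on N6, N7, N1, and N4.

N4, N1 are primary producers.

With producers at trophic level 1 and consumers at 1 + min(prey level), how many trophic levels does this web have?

3

Producers (level 1): N4, N1.
Following each consumer down to its lowest-level prey: N4 → N2 → N7 (levels 1 through 3).
All prey of N7 (N2 2, N6 3) are at level 2 or above, so N7 is at level 1 + 2 = 3.
Every consumer has at least one prey at level 2 or below, so none exceeds level 3.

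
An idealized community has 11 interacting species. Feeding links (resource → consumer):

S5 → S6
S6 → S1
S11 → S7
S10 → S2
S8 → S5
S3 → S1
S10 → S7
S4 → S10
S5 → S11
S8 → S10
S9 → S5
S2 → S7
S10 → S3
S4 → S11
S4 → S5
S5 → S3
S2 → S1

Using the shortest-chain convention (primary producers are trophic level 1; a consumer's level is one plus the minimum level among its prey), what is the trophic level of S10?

Trophic level 2

S4 is a producer → level 1.
S10 eats S4 → level 2.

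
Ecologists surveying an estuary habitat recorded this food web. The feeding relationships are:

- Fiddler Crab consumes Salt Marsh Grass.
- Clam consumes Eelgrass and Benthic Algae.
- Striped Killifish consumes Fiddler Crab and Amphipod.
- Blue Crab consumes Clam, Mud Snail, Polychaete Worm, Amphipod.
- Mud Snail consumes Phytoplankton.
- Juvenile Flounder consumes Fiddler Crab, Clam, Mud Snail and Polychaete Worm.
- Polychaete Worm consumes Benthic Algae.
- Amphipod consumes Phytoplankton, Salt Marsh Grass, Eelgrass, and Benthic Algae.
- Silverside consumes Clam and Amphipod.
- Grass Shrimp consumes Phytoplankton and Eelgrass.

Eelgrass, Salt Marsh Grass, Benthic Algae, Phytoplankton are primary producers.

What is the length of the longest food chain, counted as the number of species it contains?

One longest chain: Eelgrass → Clam → Juvenile Flounder.
It has 3 species and 2 links.

3 species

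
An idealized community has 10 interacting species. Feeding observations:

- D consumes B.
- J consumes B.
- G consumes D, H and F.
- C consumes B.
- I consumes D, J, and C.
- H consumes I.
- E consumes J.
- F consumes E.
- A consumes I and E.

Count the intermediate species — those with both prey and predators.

Intermediate species (has both prey and predators): C, J, D, I, E, F, H.
Count: 7.

7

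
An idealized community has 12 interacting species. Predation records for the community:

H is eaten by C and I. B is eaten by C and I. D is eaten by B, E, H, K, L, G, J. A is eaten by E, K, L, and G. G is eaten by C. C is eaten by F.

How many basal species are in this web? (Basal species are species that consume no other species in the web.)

2

Basal species (no prey listed): D, A.
Count: 2.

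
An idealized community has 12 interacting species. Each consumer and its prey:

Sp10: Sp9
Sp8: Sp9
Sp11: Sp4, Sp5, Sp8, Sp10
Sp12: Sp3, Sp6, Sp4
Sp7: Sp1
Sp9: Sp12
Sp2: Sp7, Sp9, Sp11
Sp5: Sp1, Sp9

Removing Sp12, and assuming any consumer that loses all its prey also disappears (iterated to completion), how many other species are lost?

3

Remove Sp12.
Round 1: Sp9 (all prey gone) → extinct.
Round 2: Sp8 (all prey gone), Sp10 (all prey gone) → extinct.
No further losses. Total secondary extinctions: 3.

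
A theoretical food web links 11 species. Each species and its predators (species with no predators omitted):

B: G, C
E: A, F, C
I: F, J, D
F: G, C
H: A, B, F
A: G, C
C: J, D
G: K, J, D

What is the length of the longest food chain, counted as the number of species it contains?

One longest chain: H → A → G → K.
It has 4 species and 3 links.

4 species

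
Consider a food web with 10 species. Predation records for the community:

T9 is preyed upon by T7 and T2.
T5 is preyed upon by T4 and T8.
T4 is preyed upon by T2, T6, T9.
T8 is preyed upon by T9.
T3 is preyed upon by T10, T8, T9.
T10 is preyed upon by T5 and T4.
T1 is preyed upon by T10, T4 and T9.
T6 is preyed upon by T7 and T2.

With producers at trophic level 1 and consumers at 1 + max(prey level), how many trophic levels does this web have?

6

Producers (level 1): T1, T3.
T1 → T10 → T5 → T4 → T9 → T7 gives T7 level 6.
No species has a prey at level 6, so no species reaches level 7.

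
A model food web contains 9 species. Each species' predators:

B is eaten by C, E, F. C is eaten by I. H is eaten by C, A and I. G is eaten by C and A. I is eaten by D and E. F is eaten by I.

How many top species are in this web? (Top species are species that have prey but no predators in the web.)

Top species (has prey, but nothing eats it): A, E, D.
Count: 3.

3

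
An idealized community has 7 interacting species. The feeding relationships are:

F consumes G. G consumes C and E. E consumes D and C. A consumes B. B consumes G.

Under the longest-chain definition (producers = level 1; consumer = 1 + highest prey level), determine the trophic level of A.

Trophic level 5

D is a producer → level 1.
E eats D (level 1); other prey at levels: C 1 → level 2.
G eats E (level 2); other prey at levels: C 1 → level 3.
B eats G → level 4.
A eats B → level 5.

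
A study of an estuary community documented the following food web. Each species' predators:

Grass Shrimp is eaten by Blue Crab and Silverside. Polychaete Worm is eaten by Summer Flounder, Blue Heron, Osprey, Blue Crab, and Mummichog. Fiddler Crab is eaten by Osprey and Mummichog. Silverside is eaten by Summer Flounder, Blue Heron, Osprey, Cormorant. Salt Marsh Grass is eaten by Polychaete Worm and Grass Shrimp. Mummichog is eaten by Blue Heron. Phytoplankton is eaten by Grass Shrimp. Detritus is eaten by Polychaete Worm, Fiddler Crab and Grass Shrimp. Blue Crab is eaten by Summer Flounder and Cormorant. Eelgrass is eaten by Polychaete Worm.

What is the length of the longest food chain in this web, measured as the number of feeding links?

One longest chain: Detritus → Grass Shrimp → Silverside → Osprey.
It has 4 species and 3 links.

3 links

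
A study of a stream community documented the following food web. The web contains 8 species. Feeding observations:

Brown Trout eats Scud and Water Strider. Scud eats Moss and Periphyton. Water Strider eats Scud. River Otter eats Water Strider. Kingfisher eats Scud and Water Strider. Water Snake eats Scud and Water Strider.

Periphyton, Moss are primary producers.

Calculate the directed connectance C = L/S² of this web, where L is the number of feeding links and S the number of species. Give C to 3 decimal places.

C = 0.156

The web has S = 8 species and L = 10 feeding links.
C = L / S² = 10 / 64 = 0.1562 ≈ 0.156.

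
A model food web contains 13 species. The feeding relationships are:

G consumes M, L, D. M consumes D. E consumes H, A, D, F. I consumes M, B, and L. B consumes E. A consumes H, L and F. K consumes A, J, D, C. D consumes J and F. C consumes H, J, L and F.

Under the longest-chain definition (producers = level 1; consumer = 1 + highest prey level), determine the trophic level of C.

Trophic level 2

J is a producer → level 1.
C eats J (level 1); other prey at levels: L 1, F 1, H 1 → level 2.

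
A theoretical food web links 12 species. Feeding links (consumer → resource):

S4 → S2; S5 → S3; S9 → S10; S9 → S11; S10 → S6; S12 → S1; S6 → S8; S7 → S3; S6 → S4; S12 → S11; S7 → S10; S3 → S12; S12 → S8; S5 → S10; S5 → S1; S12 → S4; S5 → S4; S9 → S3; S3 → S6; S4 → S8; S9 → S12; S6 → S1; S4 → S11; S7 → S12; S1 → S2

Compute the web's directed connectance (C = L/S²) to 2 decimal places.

C = 0.17

The web has S = 12 species and L = 25 feeding links.
C = L / S² = 25 / 144 = 0.1736 ≈ 0.17.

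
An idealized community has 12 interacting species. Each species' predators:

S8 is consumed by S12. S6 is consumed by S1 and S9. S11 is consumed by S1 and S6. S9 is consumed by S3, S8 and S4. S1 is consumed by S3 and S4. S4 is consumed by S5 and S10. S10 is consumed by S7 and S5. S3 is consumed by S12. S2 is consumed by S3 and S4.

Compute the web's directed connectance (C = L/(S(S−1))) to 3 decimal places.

C = 0.129

The web has S = 12 species and L = 17 feeding links.
C = L / (S(S−1)) = 17 / 132 = 0.1288 ≈ 0.129.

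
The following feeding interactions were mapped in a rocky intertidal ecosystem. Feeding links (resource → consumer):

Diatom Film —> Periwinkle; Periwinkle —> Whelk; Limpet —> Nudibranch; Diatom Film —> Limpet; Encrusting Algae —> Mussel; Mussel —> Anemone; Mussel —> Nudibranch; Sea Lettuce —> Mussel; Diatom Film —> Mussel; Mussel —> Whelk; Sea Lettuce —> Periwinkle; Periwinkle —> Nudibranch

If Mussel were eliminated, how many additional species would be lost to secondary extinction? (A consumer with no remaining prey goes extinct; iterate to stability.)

1

Remove Mussel.
Round 1: Anemone (all prey gone) → extinct.
No further losses. Total secondary extinctions: 1.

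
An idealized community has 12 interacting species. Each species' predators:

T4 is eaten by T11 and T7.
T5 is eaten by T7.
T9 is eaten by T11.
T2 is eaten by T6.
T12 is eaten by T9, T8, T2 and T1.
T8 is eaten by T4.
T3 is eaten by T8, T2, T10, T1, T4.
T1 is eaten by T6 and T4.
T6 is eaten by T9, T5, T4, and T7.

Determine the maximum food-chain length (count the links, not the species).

One longest chain: T3 → T2 → T6 → T4 → T7.
It has 5 species and 4 links.

4 links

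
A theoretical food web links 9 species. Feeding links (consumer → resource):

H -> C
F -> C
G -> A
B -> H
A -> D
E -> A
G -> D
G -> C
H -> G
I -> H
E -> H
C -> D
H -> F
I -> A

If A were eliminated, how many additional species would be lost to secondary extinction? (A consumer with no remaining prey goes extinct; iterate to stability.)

Remove A.
Every predator of it retains at least one other prey: G still has D, C; I still has H; E still has H.
No consumer loses all prey, so no secondary extinctions occur.

0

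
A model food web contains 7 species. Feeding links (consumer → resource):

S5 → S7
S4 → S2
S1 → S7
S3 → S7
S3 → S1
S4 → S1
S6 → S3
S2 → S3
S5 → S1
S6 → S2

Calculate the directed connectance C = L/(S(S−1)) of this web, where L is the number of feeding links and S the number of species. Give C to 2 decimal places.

C = 0.24

The web has S = 7 species and L = 10 feeding links.
C = L / (S(S−1)) = 10 / 42 = 0.2381 ≈ 0.24.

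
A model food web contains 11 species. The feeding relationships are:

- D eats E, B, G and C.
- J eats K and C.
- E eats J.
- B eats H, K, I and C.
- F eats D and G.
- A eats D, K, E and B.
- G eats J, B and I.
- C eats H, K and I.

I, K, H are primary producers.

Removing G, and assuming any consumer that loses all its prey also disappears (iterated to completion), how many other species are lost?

0

Remove G.
Every predator of it retains at least one other prey: D still has C, B, E; F still has D.
No consumer loses all prey, so no secondary extinctions occur.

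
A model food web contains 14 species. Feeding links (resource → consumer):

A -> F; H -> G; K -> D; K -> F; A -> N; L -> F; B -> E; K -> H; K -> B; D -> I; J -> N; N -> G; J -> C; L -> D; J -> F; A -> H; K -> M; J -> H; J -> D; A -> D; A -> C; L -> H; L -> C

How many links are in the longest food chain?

One longest chain: A → N → G.
It has 3 species and 2 links.

2 links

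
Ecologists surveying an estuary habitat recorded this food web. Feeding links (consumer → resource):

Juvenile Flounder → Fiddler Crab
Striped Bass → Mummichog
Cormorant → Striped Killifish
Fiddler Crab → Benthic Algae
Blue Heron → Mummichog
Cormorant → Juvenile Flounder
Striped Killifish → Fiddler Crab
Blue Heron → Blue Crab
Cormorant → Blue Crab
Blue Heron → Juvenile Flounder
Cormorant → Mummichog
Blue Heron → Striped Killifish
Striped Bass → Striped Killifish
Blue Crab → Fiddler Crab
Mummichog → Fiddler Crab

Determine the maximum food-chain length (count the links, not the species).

One longest chain: Benthic Algae → Fiddler Crab → Striped Killifish → Cormorant.
It has 4 species and 3 links.

3 links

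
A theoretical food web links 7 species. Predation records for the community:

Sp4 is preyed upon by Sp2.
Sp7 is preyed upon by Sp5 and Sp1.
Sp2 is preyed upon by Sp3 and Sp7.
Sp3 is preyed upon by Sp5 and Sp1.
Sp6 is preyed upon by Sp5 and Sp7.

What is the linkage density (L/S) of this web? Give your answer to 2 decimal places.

L/S = 1.29

There are L = 9 links among S = 7 species.
L/S = 9/7 = 1.2857 ≈ 1.29.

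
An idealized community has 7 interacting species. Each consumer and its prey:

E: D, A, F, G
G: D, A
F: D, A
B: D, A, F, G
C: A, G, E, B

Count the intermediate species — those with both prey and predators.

Intermediate species (has both prey and predators): F, G, E, B.
Count: 4.

4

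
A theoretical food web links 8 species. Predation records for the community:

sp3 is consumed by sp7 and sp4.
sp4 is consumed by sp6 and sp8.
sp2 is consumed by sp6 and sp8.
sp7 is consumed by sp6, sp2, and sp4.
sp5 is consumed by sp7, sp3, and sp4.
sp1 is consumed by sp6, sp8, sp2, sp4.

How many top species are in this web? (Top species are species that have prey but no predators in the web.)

Top species (has prey, but nothing eats it): sp8, sp6.
Count: 2.

2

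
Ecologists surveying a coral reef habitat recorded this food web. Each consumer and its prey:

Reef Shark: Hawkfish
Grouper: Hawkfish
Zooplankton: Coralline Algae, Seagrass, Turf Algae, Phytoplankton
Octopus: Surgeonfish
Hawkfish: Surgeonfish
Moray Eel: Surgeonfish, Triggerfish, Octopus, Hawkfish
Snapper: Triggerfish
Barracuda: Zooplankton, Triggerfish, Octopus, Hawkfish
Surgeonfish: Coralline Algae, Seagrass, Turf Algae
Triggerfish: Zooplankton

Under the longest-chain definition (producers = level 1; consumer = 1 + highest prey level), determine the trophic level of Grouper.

Coralline Algae is a producer → level 1.
Surgeonfish eats Coralline Algae (level 1); other prey at levels: Seagrass 1, Turf Algae 1 → level 2.
Hawkfish eats Surgeonfish → level 3.
Grouper eats Hawkfish → level 4.

Trophic level 4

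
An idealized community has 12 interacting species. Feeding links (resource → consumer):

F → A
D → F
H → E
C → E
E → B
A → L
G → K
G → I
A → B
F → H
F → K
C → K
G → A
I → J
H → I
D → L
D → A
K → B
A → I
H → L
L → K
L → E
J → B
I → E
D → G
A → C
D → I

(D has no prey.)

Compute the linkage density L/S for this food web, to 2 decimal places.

L/S = 2.25

There are L = 27 links among S = 12 species.
L/S = 27/12 = 2.2500 ≈ 2.25.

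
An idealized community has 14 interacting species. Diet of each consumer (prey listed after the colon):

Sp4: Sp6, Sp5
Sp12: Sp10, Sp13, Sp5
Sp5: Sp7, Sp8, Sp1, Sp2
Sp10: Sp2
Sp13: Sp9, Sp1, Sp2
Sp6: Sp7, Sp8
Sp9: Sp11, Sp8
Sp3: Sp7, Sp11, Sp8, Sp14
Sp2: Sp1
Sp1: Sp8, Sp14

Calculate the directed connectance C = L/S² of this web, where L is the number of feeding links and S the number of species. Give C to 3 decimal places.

C = 0.122

The web has S = 14 species and L = 24 feeding links.
C = L / S² = 24 / 196 = 0.1224 ≈ 0.122.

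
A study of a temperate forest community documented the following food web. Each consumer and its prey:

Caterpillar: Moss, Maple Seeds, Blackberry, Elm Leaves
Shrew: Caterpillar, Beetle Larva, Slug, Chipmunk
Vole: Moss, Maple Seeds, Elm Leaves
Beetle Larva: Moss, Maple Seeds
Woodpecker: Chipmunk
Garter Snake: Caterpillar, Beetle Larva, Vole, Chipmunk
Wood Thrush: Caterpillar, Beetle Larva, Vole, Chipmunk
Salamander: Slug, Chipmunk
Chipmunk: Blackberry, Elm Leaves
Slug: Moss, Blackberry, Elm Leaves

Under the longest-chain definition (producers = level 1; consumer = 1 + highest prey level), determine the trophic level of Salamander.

Blackberry is a producer → level 1.
Chipmunk eats Blackberry (level 1); other prey at levels: Elm Leaves 1 → level 2.
Salamander eats Chipmunk (level 2); other prey at levels: Slug 2 → level 3.

Trophic level 3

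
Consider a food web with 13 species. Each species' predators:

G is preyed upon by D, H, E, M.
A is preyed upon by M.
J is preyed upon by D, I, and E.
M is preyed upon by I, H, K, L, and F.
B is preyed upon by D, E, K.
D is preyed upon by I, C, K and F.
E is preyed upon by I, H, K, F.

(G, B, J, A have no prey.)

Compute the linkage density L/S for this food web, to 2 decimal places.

L/S = 1.85

There are L = 24 links among S = 13 species.
L/S = 24/13 = 1.8462 ≈ 1.85.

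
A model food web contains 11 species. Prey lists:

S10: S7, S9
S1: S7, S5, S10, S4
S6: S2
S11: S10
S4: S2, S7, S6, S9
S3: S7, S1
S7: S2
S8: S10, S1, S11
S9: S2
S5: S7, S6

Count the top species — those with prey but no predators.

2

Top species (has prey, but nothing eats it): S3, S8.
Count: 2.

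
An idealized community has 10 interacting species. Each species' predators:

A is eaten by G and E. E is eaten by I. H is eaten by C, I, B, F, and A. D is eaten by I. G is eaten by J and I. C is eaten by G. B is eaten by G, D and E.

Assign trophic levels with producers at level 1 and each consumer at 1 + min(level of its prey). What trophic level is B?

H is a producer → level 1.
B eats H → level 2.

Trophic level 2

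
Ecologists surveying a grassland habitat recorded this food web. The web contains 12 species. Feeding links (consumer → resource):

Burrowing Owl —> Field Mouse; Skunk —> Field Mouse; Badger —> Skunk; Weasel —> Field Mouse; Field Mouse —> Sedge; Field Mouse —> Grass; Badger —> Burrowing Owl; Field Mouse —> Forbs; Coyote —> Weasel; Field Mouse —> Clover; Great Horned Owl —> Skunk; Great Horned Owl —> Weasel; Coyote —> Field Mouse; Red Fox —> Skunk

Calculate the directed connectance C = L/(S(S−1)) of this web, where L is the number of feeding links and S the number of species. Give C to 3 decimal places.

The web has S = 12 species and L = 14 feeding links.
C = L / (S(S−1)) = 14 / 132 = 0.1061 ≈ 0.106.

C = 0.106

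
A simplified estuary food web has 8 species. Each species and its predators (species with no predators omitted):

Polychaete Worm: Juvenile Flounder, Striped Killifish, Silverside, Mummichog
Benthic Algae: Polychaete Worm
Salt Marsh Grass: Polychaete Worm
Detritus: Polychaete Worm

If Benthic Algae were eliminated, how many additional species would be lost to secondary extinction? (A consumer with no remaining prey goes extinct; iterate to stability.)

0

Remove Benthic Algae.
Every predator of it retains at least one other prey: Polychaete Worm still has Salt Marsh Grass, Detritus.
No consumer loses all prey, so no secondary extinctions occur.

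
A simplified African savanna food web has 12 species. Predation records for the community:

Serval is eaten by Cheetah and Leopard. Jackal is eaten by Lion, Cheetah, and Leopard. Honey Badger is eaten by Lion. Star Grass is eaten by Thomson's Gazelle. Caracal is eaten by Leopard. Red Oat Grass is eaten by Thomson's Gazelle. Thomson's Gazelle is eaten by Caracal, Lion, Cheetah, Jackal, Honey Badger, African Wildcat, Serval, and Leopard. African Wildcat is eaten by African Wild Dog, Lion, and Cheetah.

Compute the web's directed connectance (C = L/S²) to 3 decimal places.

C = 0.139

The web has S = 12 species and L = 20 feeding links.
C = L / S² = 20 / 144 = 0.1389 ≈ 0.139.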